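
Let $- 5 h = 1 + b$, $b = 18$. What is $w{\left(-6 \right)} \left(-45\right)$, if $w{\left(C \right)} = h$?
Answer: $171$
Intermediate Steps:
$h = - \frac{19}{5}$ ($h = - \frac{1 + 18}{5} = \left(- \frac{1}{5}\right) 19 = - \frac{19}{5} \approx -3.8$)
$w{\left(C \right)} = - \frac{19}{5}$
$w{\left(-6 \right)} \left(-45\right) = \left(- \frac{19}{5}\right) \left(-45\right) = 171$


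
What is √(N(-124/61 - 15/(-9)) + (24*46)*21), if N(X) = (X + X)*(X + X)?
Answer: 2*√194106733/183 ≈ 152.26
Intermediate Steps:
N(X) = 4*X² (N(X) = (2*X)*(2*X) = 4*X²)
√(N(-124/61 - 15/(-9)) + (24*46)*21) = √(4*(-124/61 - 15/(-9))² + (24*46)*21) = √(4*(-124*1/61 - 15*(-⅑))² + 1104*21) = √(4*(-124/61 + 5/3)² + 23184) = √(4*(-67/183)² + 23184) = √(4*(4489/33489) + 23184) = √(17956/33489 + 23184) = √(776426932/33489) = 2*√194106733/183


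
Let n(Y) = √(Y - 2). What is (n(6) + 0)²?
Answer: 4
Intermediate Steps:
n(Y) = √(-2 + Y)
(n(6) + 0)² = (√(-2 + 6) + 0)² = (√4 + 0)² = (2 + 0)² = 2² = 4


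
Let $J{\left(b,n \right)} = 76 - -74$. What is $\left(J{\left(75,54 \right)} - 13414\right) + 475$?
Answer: $-12789$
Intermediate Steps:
$J{\left(b,n \right)} = 150$ ($J{\left(b,n \right)} = 76 + 74 = 150$)
$\left(J{\left(75,54 \right)} - 13414\right) + 475 = \left(150 - 13414\right) + 475 = -13264 + 475 = -12789$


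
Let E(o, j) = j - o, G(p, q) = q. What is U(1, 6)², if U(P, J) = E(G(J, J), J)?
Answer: 0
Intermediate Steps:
U(P, J) = 0 (U(P, J) = J - J = 0)
U(1, 6)² = 0² = 0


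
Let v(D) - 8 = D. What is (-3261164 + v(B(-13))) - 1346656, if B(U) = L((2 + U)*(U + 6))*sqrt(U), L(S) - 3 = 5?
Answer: -4607812 + 8*I*sqrt(13) ≈ -4.6078e+6 + 28.844*I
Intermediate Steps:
L(S) = 8 (L(S) = 3 + 5 = 8)
B(U) = 8*sqrt(U)
v(D) = 8 + D
(-3261164 + v(B(-13))) - 1346656 = (-3261164 + (8 + 8*sqrt(-13))) - 1346656 = (-3261164 + (8 + 8*(I*sqrt(13)))) - 1346656 = (-3261164 + (8 + 8*I*sqrt(13))) - 1346656 = (-3261156 + 8*I*sqrt(13)) - 1346656 = -4607812 + 8*I*sqrt(13)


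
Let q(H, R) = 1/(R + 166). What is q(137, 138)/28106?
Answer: 1/8544224 ≈ 1.1704e-7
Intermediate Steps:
q(H, R) = 1/(166 + R)
q(137, 138)/28106 = 1/((166 + 138)*28106) = (1/28106)/304 = (1/304)*(1/28106) = 1/8544224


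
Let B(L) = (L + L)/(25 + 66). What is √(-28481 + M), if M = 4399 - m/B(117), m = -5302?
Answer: I*√198181/3 ≈ 148.39*I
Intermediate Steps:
B(L) = 2*L/91 (B(L) = (2*L)/91 = (2*L)*(1/91) = 2*L/91)
M = 58148/9 (M = 4399 - (-5302)/((2/91)*117) = 4399 - (-5302)/18/7 = 4399 - (-5302)*7/18 = 4399 - 1*(-18557/9) = 4399 + 18557/9 = 58148/9 ≈ 6460.9)
√(-28481 + M) = √(-28481 + 58148/9) = √(-198181/9) = I*√198181/3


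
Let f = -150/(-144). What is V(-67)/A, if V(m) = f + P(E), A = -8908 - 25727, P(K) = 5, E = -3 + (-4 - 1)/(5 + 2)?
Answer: -29/166248 ≈ -0.00017444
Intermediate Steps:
E = -26/7 (E = -3 - 5/7 = -26/7 ≈ -3.7143)
f = 25/24 (f = -150*(-1/144) = 25/24 ≈ 1.0417)
A = -34635
V(m) = 145/24 (V(m) = 25/24 + 5 = 145/24)
V(-67)/A = (145/24)/(-34635) = (145/24)*(-1/34635) = -29/166248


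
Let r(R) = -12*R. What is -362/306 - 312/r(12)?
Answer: 301/306 ≈ 0.98366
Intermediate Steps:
-362/306 - 312/r(12) = -362/306 - 312/((-12*12)) = -362*1/306 - 312/(-144) = -181/153 - 312*(-1/144) = -181/153 + 13/6 = 301/306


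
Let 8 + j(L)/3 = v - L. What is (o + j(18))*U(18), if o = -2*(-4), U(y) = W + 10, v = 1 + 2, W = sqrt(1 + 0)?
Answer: -671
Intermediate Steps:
W = 1 (W = sqrt(1) = 1)
v = 3
U(y) = 11 (U(y) = 1 + 10 = 11)
j(L) = -15 - 3*L (j(L) = -24 + 3*(3 - L) = -24 + (9 - 3*L) = -15 - 3*L)
o = 8
(o + j(18))*U(18) = (8 + (-15 - 3*18))*11 = (8 + (-15 - 54))*11 = (8 - 69)*11 = -61*11 = -671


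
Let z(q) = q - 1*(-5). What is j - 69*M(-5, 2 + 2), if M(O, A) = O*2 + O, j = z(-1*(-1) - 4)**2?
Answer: 1039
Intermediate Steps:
z(q) = 5 + q (z(q) = q + 5 = 5 + q)
j = 4 (j = (5 + (-1*(-1) - 4))**2 = (5 + (1 - 4))**2 = (5 - 3)**2 = 2**2 = 4)
M(O, A) = 3*O (M(O, A) = 2*O + O = 3*O)
j - 69*M(-5, 2 + 2) = 4 - 207*(-5) = 4 - 69*(-15) = 4 + 1035 = 1039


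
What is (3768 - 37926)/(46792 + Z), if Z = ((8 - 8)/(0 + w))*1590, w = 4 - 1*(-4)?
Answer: -17079/23396 ≈ -0.73000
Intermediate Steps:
w = 8 (w = 4 + 4 = 8)
Z = 0 (Z = ((8 - 8)/(0 + 8))*1590 = (0/8)*1590 = (0*(1/8))*1590 = 0*1590 = 0)
(3768 - 37926)/(46792 + Z) = (3768 - 37926)/(46792 + 0) = -34158/46792 = -34158*1/46792 = -17079/23396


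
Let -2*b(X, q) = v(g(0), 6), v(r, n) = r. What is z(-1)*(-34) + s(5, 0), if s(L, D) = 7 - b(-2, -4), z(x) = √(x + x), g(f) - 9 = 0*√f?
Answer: 23/2 - 34*I*√2 ≈ 11.5 - 48.083*I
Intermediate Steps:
g(f) = 9 (g(f) = 9 + 0*√f = 9 + 0 = 9)
b(X, q) = -9/2 (b(X, q) = -½*9 = -9/2)
z(x) = √2*√x (z(x) = √(2*x) = √2*√x)
s(L, D) = 23/2 (s(L, D) = 7 - 1*(-9/2) = 7 + 9/2 = 23/2)
z(-1)*(-34) + s(5, 0) = (√2*√(-1))*(-34) + 23/2 = (√2*I)*(-34) + 23/2 = (I*√2)*(-34) + 23/2 = -34*I*√2 + 23/2 = 23/2 - 34*I*√2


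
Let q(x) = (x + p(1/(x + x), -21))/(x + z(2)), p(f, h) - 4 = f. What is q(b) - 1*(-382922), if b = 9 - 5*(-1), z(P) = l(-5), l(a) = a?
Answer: 96496849/252 ≈ 3.8292e+5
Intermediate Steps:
p(f, h) = 4 + f
z(P) = -5
b = 14 (b = 9 + 5 = 14)
q(x) = (4 + x + 1/(2*x))/(-5 + x) (q(x) = (x + (4 + 1/(x + x)))/(x - 5) = (x + (4 + 1/(2*x)))/(-5 + x) = (4 + x + 1/(2*x))/(-5 + x))
q(b) - 1*(-382922) = (½ + 14² + 4*14)/(14*(-5 + 14)) - 1*(-382922) = (1/14)*(½ + 196 + 56)/9 + 382922 = (1/14)*(⅑)*(505/2) + 382922 = 505/252 + 382922 = 96496849/252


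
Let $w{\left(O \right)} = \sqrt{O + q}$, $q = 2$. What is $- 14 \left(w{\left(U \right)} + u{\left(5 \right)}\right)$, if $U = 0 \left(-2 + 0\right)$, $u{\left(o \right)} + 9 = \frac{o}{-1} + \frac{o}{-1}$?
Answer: $266 - 14 \sqrt{2} \approx 246.2$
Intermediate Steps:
$u{\left(o \right)} = -9 - 2 o$ ($u{\left(o \right)} = -9 + \left(\frac{o}{-1} + \frac{o}{-1}\right) = -9 + \left(o \left(-1\right) + o \left(-1\right)\right) = -9 - 2 o$)
$U = 0$ ($U = 0 \left(-2\right) = 0$)
$w{\left(O \right)} = \sqrt{2 + O}$ ($w{\left(O \right)} = \sqrt{O + 2} = \sqrt{2 + O}$)
$- 14 \left(w{\left(U \right)} + u{\left(5 \right)}\right) = - 14 \left(\sqrt{2 + 0} - 19\right) = - 14 \left(\sqrt{2} - 19\right) = - 14 \left(-19 + \sqrt{2}\right) = 266 - 14 \sqrt{2}$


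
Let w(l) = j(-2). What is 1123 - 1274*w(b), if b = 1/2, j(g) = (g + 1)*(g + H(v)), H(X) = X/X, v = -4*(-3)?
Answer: -151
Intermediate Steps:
v = 12
H(X) = 1
j(g) = (1 + g)² (j(g) = (g + 1)*(g + 1) = (1 + g)*(1 + g) = (1 + g)²)
b = ½ ≈ 0.50000
w(l) = 1 (w(l) = 1 + (-2)² + 2*(-2) = 1 + 4 - 4 = 1)
1123 - 1274*w(b) = 1123 - 1274*1 = 1123 - 1274 = -151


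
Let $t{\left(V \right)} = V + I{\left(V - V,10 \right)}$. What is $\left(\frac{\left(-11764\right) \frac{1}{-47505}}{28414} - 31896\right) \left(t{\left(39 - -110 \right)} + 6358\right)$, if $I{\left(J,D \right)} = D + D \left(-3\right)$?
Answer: $- \frac{139643853051202786}{674903535} \approx -2.0691 \cdot 10^{8}$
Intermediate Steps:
$I{\left(J,D \right)} = - 2 D$ ($I{\left(J,D \right)} = D - 3 D = - 2 D$)
$t{\left(V \right)} = -20 + V$ ($t{\left(V \right)} = V - 20 = -20 + V$)
$\left(\frac{\left(-11764\right) \frac{1}{-47505}}{28414} - 31896\right) \left(t{\left(39 - -110 \right)} + 6358\right) = \left(\frac{\left(-11764\right) \frac{1}{-47505}}{28414} - 31896\right) \left(\left(-20 + \left(39 - -110\right)\right) + 6358\right) = \left(\left(-11764\right) \left(- \frac{1}{47505}\right) \frac{1}{28414} - 31896\right) \left(\left(-20 + \left(39 + 110\right)\right) + 6358\right) = \left(\frac{11764}{47505} \cdot \frac{1}{28414} - 31896\right) \left(\left(-20 + 149\right) + 6358\right) = \left(\frac{5882}{674903535} - 31896\right) \left(129 + 6358\right) = \left(- \frac{21526723146478}{674903535}\right) 6487 = - \frac{139643853051202786}{674903535}$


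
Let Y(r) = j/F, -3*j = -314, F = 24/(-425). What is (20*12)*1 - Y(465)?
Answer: 75365/36 ≈ 2093.5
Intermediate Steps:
F = -24/425 (F = 24*(-1/425) = -24/425 ≈ -0.056471)
j = 314/3 (j = -1/3*(-314) = 314/3 ≈ 104.67)
Y(r) = -66725/36 (Y(r) = 314/(3*(-24/425)) = (314/3)*(-425/24) = -66725/36)
(20*12)*1 - Y(465) = (20*12)*1 - 1*(-66725/36) = 240*1 + 66725/36 = 240 + 66725/36 = 75365/36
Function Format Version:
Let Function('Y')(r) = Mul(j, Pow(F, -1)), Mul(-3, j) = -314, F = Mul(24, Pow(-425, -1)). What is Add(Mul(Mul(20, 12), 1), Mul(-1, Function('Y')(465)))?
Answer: Rational(75365, 36) ≈ 2093.5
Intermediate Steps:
F = Rational(-24, 425) (F = Mul(24, Rational(-1, 425)) = Rational(-24, 425) ≈ -0.056471)
j = Rational(314, 3) (j = Mul(Rational(-1, 3), -314) = Rational(314, 3) ≈ 104.67)
Function('Y')(r) = Rational(-66725, 36) (Function('Y')(r) = Mul(Rational(314, 3), Pow(Rational(-24, 425), -1)) = Mul(Rational(314, 3), Rational(-425, 24)) = Rational(-66725, 36))
Add(Mul(Mul(20, 12), 1), Mul(-1, Function('Y')(465))) = Add(Mul(Mul(20, 12), 1), Mul(-1, Rational(-66725, 36))) = Add(Mul(240, 1), Rational(66725, 36)) = Add(240, Rational(66725, 36)) = Rational(75365, 36)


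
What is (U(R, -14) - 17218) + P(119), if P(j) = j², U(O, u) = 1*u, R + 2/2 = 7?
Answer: -3071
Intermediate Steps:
R = 6 (R = -1 + 7 = 6)
U(O, u) = u
(U(R, -14) - 17218) + P(119) = (-14 - 17218) + 119² = -17232 + 14161 = -3071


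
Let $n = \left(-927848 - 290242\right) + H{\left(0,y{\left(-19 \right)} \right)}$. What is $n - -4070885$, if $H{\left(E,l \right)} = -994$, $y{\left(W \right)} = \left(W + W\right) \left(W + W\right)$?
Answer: $2851801$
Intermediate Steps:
$y{\left(W \right)} = 4 W^{2}$ ($y{\left(W \right)} = 2 W 2 W = 4 W^{2}$)
$n = -1219084$ ($n = \left(-927848 - 290242\right) - 994 = -1218090 - 994 = -1219084$)
$n - -4070885 = -1219084 - -4070885 = -1219084 + 4070885 = 2851801$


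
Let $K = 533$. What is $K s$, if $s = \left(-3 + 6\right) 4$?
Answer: $6396$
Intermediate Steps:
$s = 12$ ($s = 3 \cdot 4 = 12$)
$K s = 533 \cdot 12 = 6396$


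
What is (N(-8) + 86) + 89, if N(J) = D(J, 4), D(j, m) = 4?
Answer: 179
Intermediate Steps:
N(J) = 4
(N(-8) + 86) + 89 = (4 + 86) + 89 = 90 + 89 = 179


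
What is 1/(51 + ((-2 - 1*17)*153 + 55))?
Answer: -1/2801 ≈ -0.00035702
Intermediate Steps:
1/(51 + ((-2 - 1*17)*153 + 55)) = 1/(51 + ((-2 - 17)*153 + 55)) = 1/(51 + (-19*153 + 55)) = 1/(51 + (-2907 + 55)) = 1/(51 - 2852) = 1/(-2801) = -1/2801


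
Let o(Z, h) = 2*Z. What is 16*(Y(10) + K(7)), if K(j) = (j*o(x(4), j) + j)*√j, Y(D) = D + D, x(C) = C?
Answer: 320 + 1008*√7 ≈ 2986.9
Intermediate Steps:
Y(D) = 2*D
K(j) = 9*j^(3/2) (K(j) = (j*(2*4) + j)*√j = (j*8 + j)*√j = (8*j + j)*√j = (9*j)*√j = 9*j^(3/2))
16*(Y(10) + K(7)) = 16*(2*10 + 9*7^(3/2)) = 16*(20 + 9*(7*√7)) = 16*(20 + 63*√7) = 320 + 1008*√7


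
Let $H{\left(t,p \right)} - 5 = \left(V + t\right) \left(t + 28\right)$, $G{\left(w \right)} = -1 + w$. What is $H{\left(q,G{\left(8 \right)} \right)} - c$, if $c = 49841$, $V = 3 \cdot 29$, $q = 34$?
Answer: $-42334$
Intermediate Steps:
$V = 87$
$H{\left(t,p \right)} = 5 + \left(28 + t\right) \left(87 + t\right)$ ($H{\left(t,p \right)} = 5 + \left(87 + t\right) \left(t + 28\right) = 5 + \left(87 + t\right) \left(28 + t\right) = 5 + \left(28 + t\right) \left(87 + t\right)$)
$H{\left(q,G{\left(8 \right)} \right)} - c = \left(2441 + 34^{2} + 115 \cdot 34\right) - 49841 = \left(2441 + 1156 + 3910\right) - 49841 = 7507 - 49841 = -42334$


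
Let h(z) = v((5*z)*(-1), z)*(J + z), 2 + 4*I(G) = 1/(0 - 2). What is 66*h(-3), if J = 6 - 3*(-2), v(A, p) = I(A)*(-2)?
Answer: 1485/2 ≈ 742.50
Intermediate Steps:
I(G) = -5/8 (I(G) = -½ + 1/(4*(0 - 2)) = -½ + (¼)/(-2) = -½ + (¼)*(-½) = -½ - ⅛ = -5/8)
v(A, p) = 5/4 (v(A, p) = -5/8*(-2) = 5/4)
J = 12 (J = 6 + 6 = 12)
h(z) = 15 + 5*z/4 (h(z) = 5*(12 + z)/4 = 15 + 5*z/4)
66*h(-3) = 66*(15 + (5/4)*(-3)) = 66*(15 - 15/4) = 66*(45/4) = 1485/2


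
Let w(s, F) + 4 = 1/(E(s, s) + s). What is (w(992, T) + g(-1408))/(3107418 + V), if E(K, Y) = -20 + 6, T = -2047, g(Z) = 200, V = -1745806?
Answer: 191689/1331656536 ≈ 0.00014395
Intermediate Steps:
E(K, Y) = -14
w(s, F) = -4 + 1/(-14 + s)
(w(992, T) + g(-1408))/(3107418 + V) = ((57 - 4*992)/(-14 + 992) + 200)/(3107418 - 1745806) = ((57 - 3968)/978 + 200)/1361612 = ((1/978)*(-3911) + 200)*(1/1361612) = (-3911/978 + 200)*(1/1361612) = (191689/978)*(1/1361612) = 191689/1331656536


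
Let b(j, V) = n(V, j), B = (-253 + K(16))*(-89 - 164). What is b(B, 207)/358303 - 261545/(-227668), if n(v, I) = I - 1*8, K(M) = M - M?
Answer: 108283337803/81574127404 ≈ 1.3274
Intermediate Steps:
K(M) = 0
B = 64009 (B = (-253 + 0)*(-89 - 164) = -253*(-253) = 64009)
n(v, I) = -8 + I (n(v, I) = I - 8 = -8 + I)
b(j, V) = -8 + j
b(B, 207)/358303 - 261545/(-227668) = (-8 + 64009)/358303 - 261545/(-227668) = 64001*(1/358303) - 261545*(-1/227668) = 64001/358303 + 261545/227668 = 108283337803/81574127404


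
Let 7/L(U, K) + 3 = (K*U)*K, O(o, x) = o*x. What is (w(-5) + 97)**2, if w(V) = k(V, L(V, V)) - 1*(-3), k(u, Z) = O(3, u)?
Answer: 7225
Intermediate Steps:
L(U, K) = 7/(-3 + U*K**2) (L(U, K) = 7/(-3 + (K*U)*K) = 7/(-3 + U*K**2))
k(u, Z) = 3*u
w(V) = 3 + 3*V (w(V) = 3*V - 1*(-3) = 3*V + 3 = 3 + 3*V)
(w(-5) + 97)**2 = ((3 + 3*(-5)) + 97)**2 = ((3 - 15) + 97)**2 = (-12 + 97)**2 = 85**2 = 7225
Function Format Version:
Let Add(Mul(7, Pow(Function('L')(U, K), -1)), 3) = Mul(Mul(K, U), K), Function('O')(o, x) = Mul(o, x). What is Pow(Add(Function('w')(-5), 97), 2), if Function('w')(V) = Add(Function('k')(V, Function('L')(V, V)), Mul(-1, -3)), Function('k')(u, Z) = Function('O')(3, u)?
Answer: 7225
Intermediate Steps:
Function('L')(U, K) = Mul(7, Pow(Add(-3, Mul(U, Pow(K, 2))), -1)) (Function('L')(U, K) = Mul(7, Pow(Add(-3, Mul(Mul(K, U), K)), -1)) = Mul(7, Pow(Add(-3, Mul(U, Pow(K, 2))), -1)))
Function('k')(u, Z) = Mul(3, u)
Function('w')(V) = Add(3, Mul(3, V)) (Function('w')(V) = Add(Mul(3, V), Mul(-1, -3)) = Add(Mul(3, V), 3) = Add(3, Mul(3, V)))
Pow(Add(Function('w')(-5), 97), 2) = Pow(Add(Add(3, Mul(3, -5)), 97), 2) = Pow(Add(Add(3, -15), 97), 2) = Pow(Add(-12, 97), 2) = Pow(85, 2) = 7225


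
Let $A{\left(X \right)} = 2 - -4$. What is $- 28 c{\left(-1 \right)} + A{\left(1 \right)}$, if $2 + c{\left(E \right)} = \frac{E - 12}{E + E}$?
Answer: $-120$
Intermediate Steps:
$A{\left(X \right)} = 6$ ($A{\left(X \right)} = 2 + 4 = 6$)
$c{\left(E \right)} = -2 + \frac{-12 + E}{2 E}$ ($c{\left(E \right)} = -2 + \frac{E - 12}{E + E} = -2 + \frac{-12 + E}{2 E}$)
$- 28 c{\left(-1 \right)} + A{\left(1 \right)} = - 28 \left(- \frac{3}{2} - \frac{6}{-1}\right) + 6 = - 28 \left(- \frac{3}{2} - -6\right) + 6 = - 28 \left(- \frac{3}{2} + 6\right) + 6 = \left(-28\right) \frac{9}{2} + 6 = -126 + 6 = -120$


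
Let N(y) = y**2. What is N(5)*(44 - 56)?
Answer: -300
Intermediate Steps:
N(5)*(44 - 56) = 5**2*(44 - 56) = 25*(-12) = -300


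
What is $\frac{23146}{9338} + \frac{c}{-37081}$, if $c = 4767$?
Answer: $\frac{406881290}{173131189} \approx 2.3501$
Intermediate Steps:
$\frac{23146}{9338} + \frac{c}{-37081} = \frac{23146}{9338} + \frac{4767}{-37081} = 23146 \cdot \frac{1}{9338} + 4767 \left(- \frac{1}{37081}\right) = \frac{11573}{4669} - \frac{4767}{37081} = \frac{406881290}{173131189}$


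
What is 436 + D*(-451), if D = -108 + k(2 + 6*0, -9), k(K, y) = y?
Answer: 53203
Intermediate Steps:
D = -117 (D = -108 - 9 = -117)
436 + D*(-451) = 436 - 117*(-451) = 436 + 52767 = 53203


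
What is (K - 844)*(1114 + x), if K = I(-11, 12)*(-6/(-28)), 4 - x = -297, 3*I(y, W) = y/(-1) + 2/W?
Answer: -100223035/84 ≈ -1.1931e+6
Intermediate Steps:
I(y, W) = -y/3 + 2/(3*W) (I(y, W) = (y/(-1) + 2/W)/3 = (y*(-1) + 2/W)/3 = (-y + 2/W)/3 = -y/3 + 2/(3*W))
x = 301 (x = 4 - 1*(-297) = 4 + 297 = 301)
K = 67/84 (K = ((⅓)*(2 - 1*12*(-11))/12)*(-6/(-28)) = ((⅓)*(1/12)*(2 + 132))*(-6*(-1/28)) = ((⅓)*(1/12)*134)*(3/14) = (67/18)*(3/14) = 67/84 ≈ 0.79762)
(K - 844)*(1114 + x) = (67/84 - 844)*(1114 + 301) = -70829/84*1415 = -100223035/84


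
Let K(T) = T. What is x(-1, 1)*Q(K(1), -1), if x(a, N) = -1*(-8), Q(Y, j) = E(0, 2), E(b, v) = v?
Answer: 16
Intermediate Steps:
Q(Y, j) = 2
x(a, N) = 8
x(-1, 1)*Q(K(1), -1) = 8*2 = 16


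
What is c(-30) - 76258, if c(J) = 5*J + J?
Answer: -76438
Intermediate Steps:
c(J) = 6*J
c(-30) - 76258 = 6*(-30) - 76258 = -180 - 76258 = -76438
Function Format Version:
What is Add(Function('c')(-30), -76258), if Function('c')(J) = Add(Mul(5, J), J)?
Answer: -76438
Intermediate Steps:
Function('c')(J) = Mul(6, J)
Add(Function('c')(-30), -76258) = Add(Mul(6, -30), -76258) = Add(-180, -76258) = -76438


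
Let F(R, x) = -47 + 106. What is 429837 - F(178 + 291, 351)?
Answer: 429778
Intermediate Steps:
F(R, x) = 59
429837 - F(178 + 291, 351) = 429837 - 1*59 = 429837 - 59 = 429778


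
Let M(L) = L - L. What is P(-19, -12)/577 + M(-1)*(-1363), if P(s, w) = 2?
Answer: 2/577 ≈ 0.0034662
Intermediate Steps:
M(L) = 0
P(-19, -12)/577 + M(-1)*(-1363) = 2/577 + 0*(-1363) = 2*(1/577) + 0 = 2/577 + 0 = 2/577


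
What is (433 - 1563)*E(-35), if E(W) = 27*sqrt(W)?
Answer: -30510*I*sqrt(35) ≈ -1.805e+5*I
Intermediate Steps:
(433 - 1563)*E(-35) = (433 - 1563)*(27*sqrt(-35)) = -30510*I*sqrt(35)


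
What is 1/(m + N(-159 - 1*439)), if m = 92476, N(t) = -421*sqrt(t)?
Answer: 46238/4328900347 + 421*I*sqrt(598)/8657800694 ≈ 1.0681e-5 + 1.1891e-6*I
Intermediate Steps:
1/(m + N(-159 - 1*439)) = 1/(92476 - 421*sqrt(-159 - 1*439)) = 1/(92476 - 421*sqrt(-159 - 439)) = 1/(92476 - 421*I*sqrt(598))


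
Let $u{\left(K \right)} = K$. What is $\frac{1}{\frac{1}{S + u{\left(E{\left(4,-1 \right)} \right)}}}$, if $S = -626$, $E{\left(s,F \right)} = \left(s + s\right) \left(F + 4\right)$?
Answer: $-602$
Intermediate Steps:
$E{\left(s,F \right)} = 2 s \left(4 + F\right)$
$\frac{1}{\frac{1}{S + u{\left(E{\left(4,-1 \right)} \right)}}} = \frac{1}{\frac{1}{-626 + 2 \cdot 4 \left(4 - 1\right)}} = \frac{1}{\frac{1}{-626 + 2 \cdot 4 \cdot 3}} = \frac{1}{\frac{1}{-626 + 24}} = \frac{1}{\frac{1}{-602}} = \frac{1}{- \frac{1}{602}} = -602$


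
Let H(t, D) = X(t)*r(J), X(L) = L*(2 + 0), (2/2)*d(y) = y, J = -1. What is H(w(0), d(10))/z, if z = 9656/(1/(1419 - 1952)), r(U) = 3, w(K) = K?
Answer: 0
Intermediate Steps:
d(y) = y
X(L) = 2*L (X(L) = L*2 = 2*L)
H(t, D) = 6*t (H(t, D) = (2*t)*3 = 6*t)
z = -5146648 (z = 9656/(1/(-533)) = 9656/(-1/533) = 9656*(-533) = -5146648)
H(w(0), d(10))/z = (6*0)/(-5146648) = 0*(-1/5146648) = 0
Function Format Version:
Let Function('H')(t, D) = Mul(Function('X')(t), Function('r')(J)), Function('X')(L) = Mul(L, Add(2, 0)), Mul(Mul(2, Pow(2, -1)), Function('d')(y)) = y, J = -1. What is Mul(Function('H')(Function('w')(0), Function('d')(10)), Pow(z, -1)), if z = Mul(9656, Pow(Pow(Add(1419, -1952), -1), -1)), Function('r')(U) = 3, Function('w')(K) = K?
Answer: 0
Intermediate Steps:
Function('d')(y) = y
Function('X')(L) = Mul(2, L) (Function('X')(L) = Mul(L, 2) = Mul(2, L))
Function('H')(t, D) = Mul(6, t) (Function('H')(t, D) = Mul(Mul(2, t), 3) = Mul(6, t))
z = -5146648 (z = Mul(9656, Pow(Pow(-533, -1), -1)) = Mul(9656, Pow(Rational(-1, 533), -1)) = Mul(9656, -533) = -5146648)
Mul(Function('H')(Function('w')(0), Function('d')(10)), Pow(z, -1)) = Mul(Mul(6, 0), Pow(-5146648, -1)) = Mul(0, Rational(-1, 5146648)) = 0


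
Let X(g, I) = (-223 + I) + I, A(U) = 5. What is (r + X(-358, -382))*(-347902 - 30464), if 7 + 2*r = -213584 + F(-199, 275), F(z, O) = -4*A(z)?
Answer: 40785017055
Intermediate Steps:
F(z, O) = -20 (F(z, O) = -4*5 = -20)
X(g, I) = -223 + 2*I
r = -213611/2 (r = -7/2 + (-213584 - 20)/2 = -7/2 + (½)*(-213604) = -7/2 - 106802 = -213611/2 ≈ -1.0681e+5)
(r + X(-358, -382))*(-347902 - 30464) = (-213611/2 + (-223 + 2*(-382)))*(-347902 - 30464) = (-213611/2 + (-223 - 764))*(-378366) = (-213611/2 - 987)*(-378366) = -215585/2*(-378366) = 40785017055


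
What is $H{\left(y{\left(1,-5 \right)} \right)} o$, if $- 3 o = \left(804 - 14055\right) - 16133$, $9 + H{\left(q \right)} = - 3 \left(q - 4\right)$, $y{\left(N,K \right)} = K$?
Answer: $176304$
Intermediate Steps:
$H{\left(q \right)} = 3 - 3 q$ ($H{\left(q \right)} = -9 - 3 \left(q - 4\right) = -9 - 3 \left(-4 + q\right) = -9 - \left(-12 + 3 q\right) = 3 - 3 q$)
$o = \frac{29384}{3}$ ($o = - \frac{\left(804 - 14055\right) - 16133}{3} = - \frac{-13251 - 16133}{3} = \left(- \frac{1}{3}\right) \left(-29384\right) = \frac{29384}{3} \approx 9794.7$)
$H{\left(y{\left(1,-5 \right)} \right)} o = \left(3 - -15\right) \frac{29384}{3} = \left(3 + 15\right) \frac{29384}{3} = 18 \cdot \frac{29384}{3} = 176304$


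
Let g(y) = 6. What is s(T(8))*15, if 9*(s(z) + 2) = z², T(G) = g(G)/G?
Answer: -465/16 ≈ -29.063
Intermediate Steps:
T(G) = 6/G
s(z) = -2 + z²/9
s(T(8))*15 = (-2 + (6/8)²/9)*15 = (-2 + (6*(⅛))²/9)*15 = (-2 + (¾)²/9)*15 = (-2 + (⅑)*(9/16))*15 = (-2 + 1/16)*15 = -31/16*15 = -465/16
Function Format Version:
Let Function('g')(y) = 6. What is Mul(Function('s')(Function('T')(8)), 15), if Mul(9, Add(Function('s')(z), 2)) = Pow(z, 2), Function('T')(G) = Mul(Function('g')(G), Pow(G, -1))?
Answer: Rational(-465, 16) ≈ -29.063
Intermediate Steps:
Function('T')(G) = Mul(6, Pow(G, -1))
Function('s')(z) = Add(-2, Mul(Rational(1, 9), Pow(z, 2)))
Mul(Function('s')(Function('T')(8)), 15) = Mul(Add(-2, Mul(Rational(1, 9), Pow(Mul(6, Pow(8, -1)), 2))), 15) = Mul(Add(-2, Mul(Rational(1, 9), Pow(Mul(6, Rational(1, 8)), 2))), 15) = Mul(Add(-2, Mul(Rational(1, 9), Pow(Rational(3, 4), 2))), 15) = Mul(Add(-2, Mul(Rational(1, 9), Rational(9, 16))), 15) = Mul(Add(-2, Rational(1, 16)), 15) = Mul(Rational(-31, 16), 15) = Rational(-465, 16)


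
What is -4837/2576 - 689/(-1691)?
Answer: -914929/622288 ≈ -1.4703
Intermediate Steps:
-4837/2576 - 689/(-1691) = -4837*1/2576 - 689*(-1/1691) = -691/368 + 689/1691 = -914929/622288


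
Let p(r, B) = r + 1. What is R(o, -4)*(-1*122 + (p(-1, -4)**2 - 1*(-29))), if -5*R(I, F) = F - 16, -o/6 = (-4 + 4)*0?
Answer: -372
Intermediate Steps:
p(r, B) = 1 + r
o = 0 (o = -6*(-4 + 4)*0 = -0*0 = -6*0 = 0)
R(I, F) = 16/5 - F/5 (R(I, F) = -(F - 16)/5 = -(-16 + F)/5 = 16/5 - F/5)
R(o, -4)*(-1*122 + (p(-1, -4)**2 - 1*(-29))) = (16/5 - 1/5*(-4))*(-1*122 + ((1 - 1)**2 - 1*(-29))) = (16/5 + 4/5)*(-122 + (0**2 + 29)) = 4*(-122 + (0 + 29)) = 4*(-122 + 29) = 4*(-93) = -372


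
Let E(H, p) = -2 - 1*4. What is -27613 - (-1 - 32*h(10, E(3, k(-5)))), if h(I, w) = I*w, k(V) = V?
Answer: -29532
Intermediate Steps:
E(H, p) = -6 (E(H, p) = -2 - 4 = -6)
-27613 - (-1 - 32*h(10, E(3, k(-5)))) = -27613 - (-1 - 320*(-6)) = -27613 - (-1 - 32*(-60)) = -27613 - (-1 + 1920) = -27613 - 1*1919 = -27613 - 1919 = -29532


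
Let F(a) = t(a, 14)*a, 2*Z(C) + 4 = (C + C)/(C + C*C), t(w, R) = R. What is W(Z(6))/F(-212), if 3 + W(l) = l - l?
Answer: 3/2968 ≈ 0.0010108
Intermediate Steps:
Z(C) = -2 + C/(C + C²) (Z(C) = -2 + ((C + C)/(C + C*C))/2 = -2 + ((2*C)/(C + C²))/2 = -2 + (2*C/(C + C²))/2 = -2 + C/(C + C²))
W(l) = -3 (W(l) = -3 + (l - l) = -3 + 0 = -3)
F(a) = 14*a
W(Z(6))/F(-212) = -3/(14*(-212)) = -3/(-2968) = -3*(-1/2968) = 3/2968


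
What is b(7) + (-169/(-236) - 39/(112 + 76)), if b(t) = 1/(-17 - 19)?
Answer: 48005/99828 ≈ 0.48088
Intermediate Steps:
b(t) = -1/36 (b(t) = 1/(-36) = -1/36)
b(7) + (-169/(-236) - 39/(112 + 76)) = -1/36 + (-169/(-236) - 39/(112 + 76)) = -1/36 + (-169*(-1/236) - 39/188) = -1/36 + (169/236 - 39*1/188) = -1/36 + (169/236 - 39/188) = -1/36 + 2821/5546 = 48005/99828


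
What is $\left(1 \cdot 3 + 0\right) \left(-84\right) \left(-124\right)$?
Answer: $31248$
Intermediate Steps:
$\left(1 \cdot 3 + 0\right) \left(-84\right) \left(-124\right) = \left(3 + 0\right) \left(-84\right) \left(-124\right) = 3 \left(-84\right) \left(-124\right) = \left(-252\right) \left(-124\right) = 31248$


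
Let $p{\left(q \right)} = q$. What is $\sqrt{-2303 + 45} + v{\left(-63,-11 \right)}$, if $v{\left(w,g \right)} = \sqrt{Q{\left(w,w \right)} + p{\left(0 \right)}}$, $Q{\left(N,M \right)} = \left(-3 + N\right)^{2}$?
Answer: $66 + i \sqrt{2258} \approx 66.0 + 47.518 i$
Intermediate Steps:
$v{\left(w,g \right)} = \sqrt{\left(-3 + w\right)^{2}}$ ($v{\left(w,g \right)} = \sqrt{\left(-3 + w\right)^{2} + 0} = \sqrt{\left(-3 + w\right)^{2}}$)
$\sqrt{-2303 + 45} + v{\left(-63,-11 \right)} = \sqrt{-2303 + 45} + \sqrt{\left(-3 - 63\right)^{2}} = \sqrt{-2258} + \sqrt{\left(-66\right)^{2}} = i \sqrt{2258} + \sqrt{4356} = i \sqrt{2258} + 66 = 66 + i \sqrt{2258}$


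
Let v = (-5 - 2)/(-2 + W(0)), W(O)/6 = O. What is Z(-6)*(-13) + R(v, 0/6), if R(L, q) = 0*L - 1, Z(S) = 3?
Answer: -40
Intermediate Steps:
W(O) = 6*O
v = 7/2 (v = (-5 - 2)/(-2 + 6*0) = -7/(-2 + 0) = -7/(-2) = -7*(-½) = 7/2 ≈ 3.5000)
R(L, q) = -1 (R(L, q) = 0 - 1 = -1)
Z(-6)*(-13) + R(v, 0/6) = 3*(-13) - 1 = -39 - 1 = -40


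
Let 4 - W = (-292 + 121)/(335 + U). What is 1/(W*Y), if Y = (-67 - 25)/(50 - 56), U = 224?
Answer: 1677/110722 ≈ 0.015146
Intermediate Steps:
W = 2407/559 (W = 4 - (-292 + 121)/(335 + 224) = 4 - (-171)/559 = 4 - 1*(-171/559) = 4 + 171/559 = 2407/559 ≈ 4.3059)
Y = 46/3 (Y = -92/(-6) = -92*(-1/6) = 46/3 ≈ 15.333)
1/(W*Y) = 1/((2407/559)*(46/3)) = 1/(110722/1677) = 1677/110722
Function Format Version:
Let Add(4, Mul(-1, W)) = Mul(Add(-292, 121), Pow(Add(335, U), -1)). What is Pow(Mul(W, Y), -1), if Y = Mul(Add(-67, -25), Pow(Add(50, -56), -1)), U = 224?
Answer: Rational(1677, 110722) ≈ 0.015146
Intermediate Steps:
W = Rational(2407, 559) (W = Add(4, Mul(-1, Mul(Add(-292, 121), Pow(Add(335, 224), -1)))) = Add(4, Mul(-1, Mul(-171, Pow(559, -1)))) = Add(4, Mul(-1, Mul(-171, Rational(1, 559)))) = Add(4, Mul(-1, Rational(-171, 559))) = Add(4, Rational(171, 559)) = Rational(2407, 559) ≈ 4.3059)
Y = Rational(46, 3) (Y = Mul(-92, Pow(-6, -1)) = Mul(-92, Rational(-1, 6)) = Rational(46, 3) ≈ 15.333)
Pow(Mul(W, Y), -1) = Pow(Mul(Rational(2407, 559), Rational(46, 3)), -1) = Pow(Rational(110722, 1677), -1) = Rational(1677, 110722)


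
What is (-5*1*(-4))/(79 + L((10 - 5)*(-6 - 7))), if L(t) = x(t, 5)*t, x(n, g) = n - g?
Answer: 20/4629 ≈ 0.0043206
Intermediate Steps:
L(t) = t*(-5 + t) (L(t) = (t - 1*5)*t = (t - 5)*t = (-5 + t)*t = t*(-5 + t))
(-5*1*(-4))/(79 + L((10 - 5)*(-6 - 7))) = (-5*1*(-4))/(79 + ((10 - 5)*(-6 - 7))*(-5 + (10 - 5)*(-6 - 7))) = (-5*(-4))/(79 + (5*(-13))*(-5 + 5*(-13))) = 20/(79 - 65*(-5 - 65)) = 20/(79 - 65*(-70)) = 20/(79 + 4550) = 20/4629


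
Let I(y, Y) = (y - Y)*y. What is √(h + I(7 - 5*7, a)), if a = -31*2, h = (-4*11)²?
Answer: 2*√246 ≈ 31.369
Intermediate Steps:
h = 1936 (h = (-44)² = 1936)
a = -62
I(y, Y) = y*(y - Y)
√(h + I(7 - 5*7, a)) = √(1936 + (7 - 5*7)*((7 - 5*7) - 1*(-62))) = √(1936 + (7 - 35)*((7 - 35) + 62)) = √(1936 - 28*(-28 + 62)) = √(1936 - 28*34) = √(1936 - 952) = √984 = 2*√246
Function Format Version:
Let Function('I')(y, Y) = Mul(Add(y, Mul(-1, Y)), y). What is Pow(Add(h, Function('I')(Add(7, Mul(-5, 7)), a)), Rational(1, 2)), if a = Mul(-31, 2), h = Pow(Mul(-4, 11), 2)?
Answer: Mul(2, Pow(246, Rational(1, 2))) ≈ 31.369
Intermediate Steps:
h = 1936 (h = Pow(-44, 2) = 1936)
a = -62
Function('I')(y, Y) = Mul(y, Add(y, Mul(-1, Y)))
Pow(Add(h, Function('I')(Add(7, Mul(-5, 7)), a)), Rational(1, 2)) = Pow(Add(1936, Mul(Add(7, Mul(-5, 7)), Add(Add(7, Mul(-5, 7)), Mul(-1, -62)))), Rational(1, 2)) = Pow(Add(1936, Mul(Add(7, -35), Add(Add(7, -35), 62))), Rational(1, 2)) = Pow(Add(1936, Mul(-28, Add(-28, 62))), Rational(1, 2)) = Pow(Add(1936, Mul(-28, 34)), Rational(1, 2)) = Pow(Add(1936, -952), Rational(1, 2)) = Pow(984, Rational(1, 2)) = Mul(2, Pow(246, Rational(1, 2)))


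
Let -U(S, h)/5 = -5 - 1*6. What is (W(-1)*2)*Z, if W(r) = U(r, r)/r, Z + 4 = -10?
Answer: 1540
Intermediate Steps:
Z = -14 (Z = -4 - 10 = -14)
U(S, h) = 55 (U(S, h) = -5*(-5 - 1*6) = -5*(-5 - 6) = -5*(-11) = 55)
W(r) = 55/r
(W(-1)*2)*Z = ((55/(-1))*2)*(-14) = ((55*(-1))*2)*(-14) = -55*2*(-14) = -110*(-14) = 1540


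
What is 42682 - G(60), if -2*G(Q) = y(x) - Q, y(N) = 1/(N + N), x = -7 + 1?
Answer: 1023647/24 ≈ 42652.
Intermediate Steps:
x = -6
y(N) = 1/(2*N)
G(Q) = 1/24 + Q/2 (G(Q) = -((1/2)/(-6) - Q)/2 = -((1/2)*(-1/6) - Q)/2 = -(-1/12 - Q)/2 = 1/24 + Q/2)
42682 - G(60) = 42682 - (1/24 + (1/2)*60) = 42682 - (1/24 + 30) = 42682 - 1*721/24 = 42682 - 721/24 = 1023647/24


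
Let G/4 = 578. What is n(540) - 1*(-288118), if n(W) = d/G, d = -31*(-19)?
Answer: 666129405/2312 ≈ 2.8812e+5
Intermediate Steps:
G = 2312 (G = 4*578 = 2312)
d = 589
n(W) = 589/2312
n(540) - 1*(-288118) = 589/2312 - 1*(-288118) = 589/2312 + 288118 = 666129405/2312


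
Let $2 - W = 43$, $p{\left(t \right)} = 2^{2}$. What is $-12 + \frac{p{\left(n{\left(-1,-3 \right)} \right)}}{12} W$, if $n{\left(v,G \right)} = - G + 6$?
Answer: $- \frac{77}{3} \approx -25.667$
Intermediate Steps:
$n{\left(v,G \right)} = 6 - G$
$p{\left(t \right)} = 4$
$W = -41$ ($W = 2 - 43 = -41$)
$-12 + \frac{p{\left(n{\left(-1,-3 \right)} \right)}}{12} W = -12 + \frac{4}{12} \left(-41\right) = -12 + 4 \cdot \frac{1}{12} \left(-41\right) = -12 + \frac{1}{3} \left(-41\right) = -12 - \frac{41}{3} = - \frac{77}{3}$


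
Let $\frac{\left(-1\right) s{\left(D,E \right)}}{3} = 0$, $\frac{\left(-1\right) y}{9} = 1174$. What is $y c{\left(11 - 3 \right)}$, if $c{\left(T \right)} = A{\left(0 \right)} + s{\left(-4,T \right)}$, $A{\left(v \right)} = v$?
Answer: $0$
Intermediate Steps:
$y = -10566$ ($y = \left(-9\right) 1174 = -10566$)
$s{\left(D,E \right)} = 0$ ($s{\left(D,E \right)} = \left(-3\right) 0 = 0$)
$c{\left(T \right)} = 0$ ($c{\left(T \right)} = 0 + 0 = 0$)
$y c{\left(11 - 3 \right)} = \left(-10566\right) 0 = 0$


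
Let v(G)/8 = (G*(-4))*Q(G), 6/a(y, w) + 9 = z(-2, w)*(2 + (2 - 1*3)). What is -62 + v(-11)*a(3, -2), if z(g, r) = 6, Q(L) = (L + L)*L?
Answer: -170430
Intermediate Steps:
Q(L) = 2*L**2 (Q(L) = (2*L)*L = 2*L**2)
a(y, w) = -2 (a(y, w) = 6/(-9 + 6*(2 + (2 - 1*3))) = 6/(-9 + 6*(2 + (2 - 3))) = 6/(-9 + 6*(2 - 1)) = 6/(-9 + 6*1) = 6/(-9 + 6) = 6/(-3) = 6*(-1/3) = -2)
v(G) = -64*G**3 (v(G) = 8*((G*(-4))*(2*G**2)) = 8*((-4*G)*(2*G**2)) = 8*(-8*G**3) = -64*G**3)
-62 + v(-11)*a(3, -2) = -62 - 64*(-11)**3*(-2) = -62 - 64*(-1331)*(-2) = -62 + 85184*(-2) = -62 - 170368 = -170430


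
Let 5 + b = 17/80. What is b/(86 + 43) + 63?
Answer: 649777/10320 ≈ 62.963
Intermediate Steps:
b = -383/80 (b = -5 + 17/80 = -383/80 ≈ -4.7875)
b/(86 + 43) + 63 = -383/80/(86 + 43) + 63 = -383/80/129 + 63 = (1/129)*(-383/80) + 63 = -383/10320 + 63 = 649777/10320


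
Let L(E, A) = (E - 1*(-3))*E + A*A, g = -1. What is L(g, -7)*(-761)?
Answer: -35767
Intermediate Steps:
L(E, A) = A² + E*(3 + E) (L(E, A) = (E + 3)*E + A² = (3 + E)*E + A² = E*(3 + E) + A² = A² + E*(3 + E))
L(g, -7)*(-761) = ((-7)² + (-1)² + 3*(-1))*(-761) = (49 + 1 - 3)*(-761) = 47*(-761) = -35767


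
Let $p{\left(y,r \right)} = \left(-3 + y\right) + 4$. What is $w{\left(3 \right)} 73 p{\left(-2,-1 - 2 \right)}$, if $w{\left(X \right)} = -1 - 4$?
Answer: $365$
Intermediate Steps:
$w{\left(X \right)} = -5$
$p{\left(y,r \right)} = 1 + y$
$w{\left(3 \right)} 73 p{\left(-2,-1 - 2 \right)} = \left(-5\right) 73 \left(1 - 2\right) = \left(-365\right) \left(-1\right) = 365$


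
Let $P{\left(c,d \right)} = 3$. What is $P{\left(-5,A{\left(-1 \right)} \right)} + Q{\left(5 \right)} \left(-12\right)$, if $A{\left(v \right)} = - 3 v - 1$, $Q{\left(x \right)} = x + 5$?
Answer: $-117$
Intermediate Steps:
$Q{\left(x \right)} = 5 + x$
$A{\left(v \right)} = -1 - 3 v$
$P{\left(-5,A{\left(-1 \right)} \right)} + Q{\left(5 \right)} \left(-12\right) = 3 + \left(5 + 5\right) \left(-12\right) = 3 + 10 \left(-12\right) = 3 - 120 = -117$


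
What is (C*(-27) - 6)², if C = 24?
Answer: 427716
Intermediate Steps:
(C*(-27) - 6)² = (24*(-27) - 6)² = (-648 - 6)² = (-654)² = 427716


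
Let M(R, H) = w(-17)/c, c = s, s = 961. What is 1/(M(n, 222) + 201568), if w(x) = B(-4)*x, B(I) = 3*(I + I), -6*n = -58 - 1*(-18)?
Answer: 961/193707256 ≈ 4.9611e-6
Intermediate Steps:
n = 20/3 (n = -(-58 - 1*(-18))/6 = -(-58 + 18)/6 = -1/6*(-40) = 20/3 ≈ 6.6667)
B(I) = 6*I (B(I) = 3*(2*I) = 6*I)
w(x) = -24*x (w(x) = (6*(-4))*x = -24*x)
c = 961
M(R, H) = 408/961 (M(R, H) = -24*(-17)/961 = 408*(1/961) = 408/961)
1/(M(n, 222) + 201568) = 1/(408/961 + 201568) = 1/(193707256/961) = 961/193707256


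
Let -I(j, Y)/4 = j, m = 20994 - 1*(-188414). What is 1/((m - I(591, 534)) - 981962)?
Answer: -1/770190 ≈ -1.2984e-6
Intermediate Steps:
m = 209408 (m = 20994 + 188414 = 209408)
I(j, Y) = -4*j
1/((m - I(591, 534)) - 981962) = 1/((209408 - (-4)*591) - 981962) = 1/((209408 - 1*(-2364)) - 981962) = 1/((209408 + 2364) - 981962) = 1/(211772 - 981962) = 1/(-770190) = -1/770190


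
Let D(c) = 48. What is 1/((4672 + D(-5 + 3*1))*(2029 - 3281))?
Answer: -1/5909440 ≈ -1.6922e-7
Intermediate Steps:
1/((4672 + D(-5 + 3*1))*(2029 - 3281)) = 1/((4672 + 48)*(2029 - 3281)) = 1/(4720*(-1252)) = 1/(-5909440) = -1/5909440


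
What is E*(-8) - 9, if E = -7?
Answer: 47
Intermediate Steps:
E*(-8) - 9 = -7*(-8) - 9 = 56 - 9 = 47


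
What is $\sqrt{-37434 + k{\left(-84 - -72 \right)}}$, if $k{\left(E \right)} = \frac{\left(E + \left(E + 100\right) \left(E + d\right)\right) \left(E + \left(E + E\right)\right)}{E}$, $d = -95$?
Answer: $3 i \sqrt{7302} \approx 256.36 i$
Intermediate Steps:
$k{\left(E \right)} = 3 E + 3 \left(-95 + E\right) \left(100 + E\right)$ ($k{\left(E \right)} = \frac{\left(E + \left(E + 100\right) \left(E - 95\right)\right) \left(E + \left(E + E\right)\right)}{E} = \frac{\left(E + \left(100 + E\right) \left(-95 + E\right)\right) \left(E + 2 E\right)}{E} = \frac{\left(E + \left(-95 + E\right) \left(100 + E\right)\right) 3 E}{E} = \frac{3 E \left(E + \left(-95 + E\right) \left(100 + E\right)\right)}{E} = 3 E + 3 \left(-95 + E\right) \left(100 + E\right)$)
$\sqrt{-37434 + k{\left(-84 - -72 \right)}} = \sqrt{-37434 + \left(-28500 + 3 \left(-84 - -72\right)^{2} + 18 \left(-84 - -72\right)\right)} = \sqrt{-37434 + \left(-28500 + 3 \left(-84 + 72\right)^{2} + 18 \left(-84 + 72\right)\right)} = \sqrt{-37434 + \left(-28500 + 3 \left(-12\right)^{2} + 18 \left(-12\right)\right)} = \sqrt{-37434 - 28284} = \sqrt{-65718} = 3 i \sqrt{7302}$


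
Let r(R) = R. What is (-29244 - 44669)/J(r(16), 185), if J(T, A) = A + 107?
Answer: -73913/292 ≈ -253.13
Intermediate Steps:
J(T, A) = 107 + A
(-29244 - 44669)/J(r(16), 185) = (-29244 - 44669)/(107 + 185) = -73913/292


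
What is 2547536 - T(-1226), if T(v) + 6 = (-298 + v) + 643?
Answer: 2548423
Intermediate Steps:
T(v) = 339 + v (T(v) = -6 + ((-298 + v) + 643) = -6 + (345 + v) = 339 + v)
2547536 - T(-1226) = 2547536 - (339 - 1226) = 2547536 - 1*(-887) = 2547536 + 887 = 2548423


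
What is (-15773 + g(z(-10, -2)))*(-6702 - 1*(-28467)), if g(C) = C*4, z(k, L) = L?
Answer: -343473465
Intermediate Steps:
g(C) = 4*C
(-15773 + g(z(-10, -2)))*(-6702 - 1*(-28467)) = (-15773 + 4*(-2))*(-6702 - 1*(-28467)) = (-15773 - 8)*(-6702 + 28467) = -15781*21765 = -343473465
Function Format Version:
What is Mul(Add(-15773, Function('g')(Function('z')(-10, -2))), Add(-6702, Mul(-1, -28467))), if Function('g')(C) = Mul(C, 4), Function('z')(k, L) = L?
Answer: -343473465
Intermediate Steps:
Function('g')(C) = Mul(4, C)
Mul(Add(-15773, Function('g')(Function('z')(-10, -2))), Add(-6702, Mul(-1, -28467))) = Mul(Add(-15773, Mul(4, -2)), Add(-6702, Mul(-1, -28467))) = Mul(Add(-15773, -8), Add(-6702, 28467)) = Mul(-15781, 21765) = -343473465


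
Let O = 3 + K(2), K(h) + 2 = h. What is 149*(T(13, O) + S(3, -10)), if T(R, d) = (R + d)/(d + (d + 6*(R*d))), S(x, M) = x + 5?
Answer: 18029/15 ≈ 1201.9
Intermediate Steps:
K(h) = -2 + h
S(x, M) = 5 + x
O = 3 (O = 3 + (-2 + 2) = 3 + 0 = 3)
T(R, d) = (R + d)/(2*d + 6*R*d) (T(R, d) = (R + d)/(d + (d + 6*R*d)) = (R + d)/(2*d + 6*R*d))
149*(T(13, O) + S(3, -10)) = 149*((½)*(13 + 3)/(3*(1 + 3*13)) + (5 + 3)) = 149*((½)*(⅓)*16/(1 + 39) + 8) = 149*((½)*(⅓)*16/40 + 8) = 149*((½)*(⅓)*(1/40)*16 + 8) = 149*(1/15 + 8) = 149*(121/15) = 18029/15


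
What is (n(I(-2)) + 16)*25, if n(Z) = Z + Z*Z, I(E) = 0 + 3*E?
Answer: 1150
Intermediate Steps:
I(E) = 3*E
n(Z) = Z + Z²
(n(I(-2)) + 16)*25 = ((3*(-2))*(1 + 3*(-2)) + 16)*25 = (-6*(1 - 6) + 16)*25 = (-6*(-5) + 16)*25 = (30 + 16)*25 = 46*25 = 1150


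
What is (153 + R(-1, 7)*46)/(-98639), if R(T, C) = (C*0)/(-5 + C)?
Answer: -153/98639 ≈ -0.0015511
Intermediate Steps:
R(T, C) = 0 (R(T, C) = 0/(-5 + C) = 0)
(153 + R(-1, 7)*46)/(-98639) = (153 + 0*46)/(-98639) = (153 + 0)*(-1/98639) = 153*(-1/98639) = -153/98639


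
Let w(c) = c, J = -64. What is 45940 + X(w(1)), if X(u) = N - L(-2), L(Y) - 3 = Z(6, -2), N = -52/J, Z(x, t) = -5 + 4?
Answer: 735021/16 ≈ 45939.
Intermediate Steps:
Z(x, t) = -1
N = 13/16 (N = -52/(-64) = -52*(-1/64) = 13/16 ≈ 0.81250)
L(Y) = 2 (L(Y) = 3 - 1 = 2)
X(u) = -19/16 (X(u) = 13/16 - 1*2 = 13/16 - 2 = -19/16)
45940 + X(w(1)) = 45940 - 19/16 = 735021/16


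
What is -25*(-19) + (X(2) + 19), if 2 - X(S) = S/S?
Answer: 495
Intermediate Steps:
X(S) = 1 (X(S) = 2 - S/S = 2 - 1*1 = 2 - 1 = 1)
-25*(-19) + (X(2) + 19) = -25*(-19) + (1 + 19) = 475 + 20 = 495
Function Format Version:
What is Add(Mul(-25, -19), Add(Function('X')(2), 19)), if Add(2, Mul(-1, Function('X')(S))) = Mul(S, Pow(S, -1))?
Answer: 495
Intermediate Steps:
Function('X')(S) = 1 (Function('X')(S) = Add(2, Mul(-1, Mul(S, Pow(S, -1)))) = Add(2, Mul(-1, 1)) = Add(2, -1) = 1)
Add(Mul(-25, -19), Add(Function('X')(2), 19)) = Add(Mul(-25, -19), Add(1, 19)) = Add(475, 20) = 495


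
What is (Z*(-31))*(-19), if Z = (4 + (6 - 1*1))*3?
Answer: 15903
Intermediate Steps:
Z = 27 (Z = (4 + (6 - 1))*3 = (4 + 5)*3 = 9*3 = 27)
(Z*(-31))*(-19) = (27*(-31))*(-19) = -837*(-19) = 15903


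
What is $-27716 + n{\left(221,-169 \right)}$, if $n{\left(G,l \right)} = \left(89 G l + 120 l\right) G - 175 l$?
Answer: $-739097502$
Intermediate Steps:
$n{\left(G,l \right)} = - 175 l + G \left(120 l + 89 G l\right)$ ($n{\left(G,l \right)} = \left(89 G l + 120 l\right) G - 175 l = \left(120 l + 89 G l\right) G - 175 l = G \left(120 l + 89 G l\right) - 175 l = - 175 l + G \left(120 l + 89 G l\right)$)
$-27716 + n{\left(221,-169 \right)} = -27716 - 169 \left(-175 + 89 \cdot 221^{2} + 120 \cdot 221\right) = -27716 - 169 \left(-175 + 89 \cdot 48841 + 26520\right) = -27716 - 169 \left(-175 + 4346849 + 26520\right) = -27716 - 739069786 = -739097502$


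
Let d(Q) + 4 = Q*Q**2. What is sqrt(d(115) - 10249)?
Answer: sqrt(1510622) ≈ 1229.1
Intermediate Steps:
d(Q) = -4 + Q**3 (d(Q) = -4 + Q*Q**2 = -4 + Q**3)
sqrt(d(115) - 10249) = sqrt((-4 + 115**3) - 10249) = sqrt((-4 + 1520875) - 10249) = sqrt(1520871 - 10249) = sqrt(1510622)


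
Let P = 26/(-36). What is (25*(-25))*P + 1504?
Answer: 35197/18 ≈ 1955.4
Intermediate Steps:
P = -13/18 (P = 26*(-1/36) = -13/18 ≈ -0.72222)
(25*(-25))*P + 1504 = (25*(-25))*(-13/18) + 1504 = -625*(-13/18) + 1504 = 8125/18 + 1504 = 35197/18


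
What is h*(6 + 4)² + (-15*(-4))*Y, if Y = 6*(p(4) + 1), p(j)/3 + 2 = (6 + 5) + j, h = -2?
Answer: 14200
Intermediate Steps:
p(j) = 27 + 3*j (p(j) = -6 + 3*((6 + 5) + j) = -6 + 3*(11 + j) = -6 + (33 + 3*j) = 27 + 3*j)
Y = 240 (Y = 6*((27 + 3*4) + 1) = 6*((27 + 12) + 1) = 6*(39 + 1) = 6*40 = 240)
h*(6 + 4)² + (-15*(-4))*Y = -2*(6 + 4)² - 15*(-4)*240 = -2*10² + 60*240 = -2*100 + 14400 = -200 + 14400 = 14200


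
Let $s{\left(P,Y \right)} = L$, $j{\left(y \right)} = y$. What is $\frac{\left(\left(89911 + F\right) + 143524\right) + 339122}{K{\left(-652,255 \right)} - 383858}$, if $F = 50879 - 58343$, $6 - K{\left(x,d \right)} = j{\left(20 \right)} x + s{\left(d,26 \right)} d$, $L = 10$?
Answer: $- \frac{565093}{373362} \approx -1.5135$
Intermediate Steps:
$s{\left(P,Y \right)} = 10$
$K{\left(x,d \right)} = 6 - 20 x - 10 d$ ($K{\left(x,d \right)} = 6 - \left(20 x + 10 d\right) = 6 - \left(10 d + 20 x\right) = 6 - 20 x - 10 d$)
$F = -7464$
$\frac{\left(\left(89911 + F\right) + 143524\right) + 339122}{K{\left(-652,255 \right)} - 383858} = \frac{\left(\left(89911 - 7464\right) + 143524\right) + 339122}{\left(6 - -13040 - 2550\right) - 383858} = \frac{\left(82447 + 143524\right) + 339122}{\left(6 + 13040 - 2550\right) - 383858} = \frac{225971 + 339122}{10496 - 383858} = \frac{565093}{-373362} = 565093 \left(- \frac{1}{373362}\right) = - \frac{565093}{373362}$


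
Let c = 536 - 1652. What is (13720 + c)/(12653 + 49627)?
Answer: 3151/15570 ≈ 0.20238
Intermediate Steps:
c = -1116
(13720 + c)/(12653 + 49627) = (13720 - 1116)/(12653 + 49627) = 12604/62280 = 12604*(1/62280) = 3151/15570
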